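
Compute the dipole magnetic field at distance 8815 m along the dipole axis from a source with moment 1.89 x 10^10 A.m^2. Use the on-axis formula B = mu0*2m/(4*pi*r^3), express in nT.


m = 1.89 x 10^10 = 18900000000 A.m^2
2m = 37800000000 A.m^2
r^3 = 8815^3 = 684962743375
B = (4pi*10^-7) * 37800000000 / (4*pi * 684962743375) * 1e9
= 47500.880922 / 8607495690278.44 * 1e9
= 5.5185 nT

5.5185


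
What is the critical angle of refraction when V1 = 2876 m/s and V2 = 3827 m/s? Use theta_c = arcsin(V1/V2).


V1/V2 = 2876/3827 = 0.751502
theta_c = arcsin(0.751502) = 48.7207 degrees

48.7207


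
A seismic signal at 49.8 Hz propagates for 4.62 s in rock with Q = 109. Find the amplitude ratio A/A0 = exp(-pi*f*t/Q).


pi*f*t/Q = pi*49.8*4.62/109 = 6.631239
A/A0 = exp(-6.631239) = 0.001319

0.001319


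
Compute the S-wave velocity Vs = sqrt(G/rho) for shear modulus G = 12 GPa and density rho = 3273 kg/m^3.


Convert G to Pa: G = 12e9 Pa
Compute G/rho = 12e9 / 3273 = 3666361.1366
Vs = sqrt(3666361.1366) = 1914.77 m/s

1914.77


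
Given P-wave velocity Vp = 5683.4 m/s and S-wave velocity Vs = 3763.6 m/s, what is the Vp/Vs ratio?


Vp/Vs = 5683.4 / 3763.6
= 1.5101

1.5101


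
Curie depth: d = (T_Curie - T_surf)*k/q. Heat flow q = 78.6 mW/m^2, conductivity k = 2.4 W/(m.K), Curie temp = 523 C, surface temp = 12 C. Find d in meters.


T_Curie - T_surf = 523 - 12 = 511 C
Convert q to W/m^2: 78.6 mW/m^2 = 0.0786 W/m^2
d = 511 * 2.4 / 0.0786 = 15603.05 m

15603.05


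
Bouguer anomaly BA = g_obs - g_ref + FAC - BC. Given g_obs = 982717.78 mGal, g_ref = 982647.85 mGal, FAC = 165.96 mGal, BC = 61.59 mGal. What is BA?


BA = g_obs - g_ref + FAC - BC
= 982717.78 - 982647.85 + 165.96 - 61.59
= 174.3 mGal

174.3


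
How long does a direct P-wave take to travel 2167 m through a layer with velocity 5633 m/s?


t = x / V
= 2167 / 5633
= 0.3847 s

0.3847


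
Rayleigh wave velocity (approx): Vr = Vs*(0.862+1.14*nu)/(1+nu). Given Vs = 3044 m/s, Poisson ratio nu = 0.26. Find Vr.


Numerator factor = 0.862 + 1.14*0.26 = 1.1584
Denominator = 1 + 0.26 = 1.26
Vr = 3044 * 1.1584 / 1.26 = 2798.55 m/s

2798.55


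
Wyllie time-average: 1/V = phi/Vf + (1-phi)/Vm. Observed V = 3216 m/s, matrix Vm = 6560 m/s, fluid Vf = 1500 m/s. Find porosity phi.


1/V - 1/Vm = 1/3216 - 1/6560 = 0.00015851
1/Vf - 1/Vm = 1/1500 - 1/6560 = 0.00051423
phi = 0.00015851 / 0.00051423 = 0.3082

0.3082


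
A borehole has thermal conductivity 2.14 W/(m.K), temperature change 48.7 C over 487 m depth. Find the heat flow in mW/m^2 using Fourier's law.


q = k * dT / dz * 1000
= 2.14 * 48.7 / 487 * 1000
= 0.214 * 1000
= 214.0 mW/m^2

214.0


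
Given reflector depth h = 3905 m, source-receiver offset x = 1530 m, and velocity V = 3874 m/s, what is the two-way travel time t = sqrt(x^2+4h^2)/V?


x^2 + 4h^2 = 1530^2 + 4*3905^2 = 2340900 + 60996100 = 63337000
sqrt(63337000) = 7958.4546
t = 7958.4546 / 3874 = 2.0543 s

2.0543


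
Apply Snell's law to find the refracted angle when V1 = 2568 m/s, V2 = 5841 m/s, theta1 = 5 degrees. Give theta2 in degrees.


sin(theta1) = sin(5 deg) = 0.087156
sin(theta2) = V2/V1 * sin(theta1) = 5841/2568 * 0.087156 = 0.198239
theta2 = arcsin(0.198239) = 11.434 degrees

11.434


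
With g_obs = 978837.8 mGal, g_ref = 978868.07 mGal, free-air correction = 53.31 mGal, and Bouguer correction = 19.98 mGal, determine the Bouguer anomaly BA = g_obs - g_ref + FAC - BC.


BA = g_obs - g_ref + FAC - BC
= 978837.8 - 978868.07 + 53.31 - 19.98
= 3.06 mGal

3.06


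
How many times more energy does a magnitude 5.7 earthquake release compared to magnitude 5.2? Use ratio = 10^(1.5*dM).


M2 - M1 = 5.7 - 5.2 = 0.5
1.5 * 0.5 = 0.75
ratio = 10^0.75 = 5.62

5.62


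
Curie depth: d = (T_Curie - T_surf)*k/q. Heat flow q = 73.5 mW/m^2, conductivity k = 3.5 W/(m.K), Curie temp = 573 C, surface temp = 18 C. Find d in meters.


T_Curie - T_surf = 573 - 18 = 555 C
Convert q to W/m^2: 73.5 mW/m^2 = 0.0735 W/m^2
d = 555 * 3.5 / 0.0735 = 26428.57 m

26428.57


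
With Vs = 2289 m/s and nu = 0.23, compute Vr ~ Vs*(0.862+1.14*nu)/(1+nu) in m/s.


Numerator factor = 0.862 + 1.14*0.23 = 1.1242
Denominator = 1 + 0.23 = 1.23
Vr = 2289 * 1.1242 / 1.23 = 2092.11 m/s

2092.11


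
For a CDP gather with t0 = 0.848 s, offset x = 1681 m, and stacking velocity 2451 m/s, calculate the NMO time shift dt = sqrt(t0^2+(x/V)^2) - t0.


x/Vnmo = 1681/2451 = 0.685843
(x/Vnmo)^2 = 0.47038
t0^2 = 0.719104
sqrt(0.719104 + 0.47038) = 1.090635
dt = 1.090635 - 0.848 = 0.242635

0.242635


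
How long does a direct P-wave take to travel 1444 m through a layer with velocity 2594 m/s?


t = x / V
= 1444 / 2594
= 0.5567 s

0.5567


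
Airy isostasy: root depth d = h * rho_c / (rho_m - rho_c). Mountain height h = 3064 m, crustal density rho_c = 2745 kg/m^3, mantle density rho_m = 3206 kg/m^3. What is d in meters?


rho_m - rho_c = 3206 - 2745 = 461
d = 3064 * 2745 / 461
= 8410680 / 461
= 18244.43 m

18244.43


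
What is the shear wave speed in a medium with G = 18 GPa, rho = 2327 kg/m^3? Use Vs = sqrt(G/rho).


Convert G to Pa: G = 18e9 Pa
Compute G/rho = 18e9 / 2327 = 7735281.4783
Vs = sqrt(7735281.4783) = 2781.24 m/s

2781.24


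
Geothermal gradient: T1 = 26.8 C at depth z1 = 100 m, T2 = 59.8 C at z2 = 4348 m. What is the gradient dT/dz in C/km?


dT = 59.8 - 26.8 = 33.0 C
dz = 4348 - 100 = 4248 m
gradient = dT/dz * 1000 = 33.0/4248 * 1000 = 7.7684 C/km

7.7684


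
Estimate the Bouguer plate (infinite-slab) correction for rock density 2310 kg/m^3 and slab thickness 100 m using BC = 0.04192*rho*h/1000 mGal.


BC = 0.04192 * rho * h / 1000
= 0.04192 * 2310 * 100 / 1000
= 9.6835 mGal

9.6835


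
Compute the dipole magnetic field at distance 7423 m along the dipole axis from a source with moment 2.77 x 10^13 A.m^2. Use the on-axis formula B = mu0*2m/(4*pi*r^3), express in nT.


m = 2.77 x 10^13 = 27700000000000 A.m^2
2m = 55400000000000 A.m^2
r^3 = 7423^3 = 409014195967
B = (4pi*10^-7) * 55400000000000 / (4*pi * 409014195967) * 1e9
= 69617693.20355 / 5139823973055.45 * 1e9
= 13544.7621 nT

13544.7621


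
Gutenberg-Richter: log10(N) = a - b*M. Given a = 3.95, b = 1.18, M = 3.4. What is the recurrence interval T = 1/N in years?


log10(N) = 3.95 - 1.18*3.4 = -0.062
N = 10^-0.062 = 0.866962
T = 1/N = 1/0.866962 = 1.1535 years

1.1535


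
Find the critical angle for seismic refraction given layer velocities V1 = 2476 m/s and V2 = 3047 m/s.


V1/V2 = 2476/3047 = 0.812603
theta_c = arcsin(0.812603) = 54.351 degrees

54.351


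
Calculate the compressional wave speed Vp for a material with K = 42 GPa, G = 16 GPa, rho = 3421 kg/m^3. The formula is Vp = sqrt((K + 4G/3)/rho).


First compute the effective modulus:
K + 4G/3 = 42e9 + 4*16e9/3 = 63333333333.33 Pa
Then divide by density:
63333333333.33 / 3421 = 18513105.3298 Pa/(kg/m^3)
Take the square root:
Vp = sqrt(18513105.3298) = 4302.69 m/s

4302.69


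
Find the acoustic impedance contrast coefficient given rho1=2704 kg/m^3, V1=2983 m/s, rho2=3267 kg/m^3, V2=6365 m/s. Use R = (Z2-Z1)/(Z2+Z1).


Z1 = 2704 * 2983 = 8066032
Z2 = 3267 * 6365 = 20794455
R = (20794455 - 8066032) / (20794455 + 8066032) = 12728423 / 28860487 = 0.441

0.441


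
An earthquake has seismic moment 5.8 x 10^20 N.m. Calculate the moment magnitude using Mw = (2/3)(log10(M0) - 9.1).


log10(M0) = log10(5.8 x 10^20) = 20.7634
Mw = 2/3 * (20.7634 - 9.1)
= 2/3 * 11.6634
= 7.78

7.78


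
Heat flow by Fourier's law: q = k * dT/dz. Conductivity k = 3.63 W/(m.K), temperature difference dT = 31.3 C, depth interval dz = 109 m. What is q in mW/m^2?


q = k * dT / dz * 1000
= 3.63 * 31.3 / 109 * 1000
= 1.042376 * 1000
= 1042.3761 mW/m^2

1042.3761


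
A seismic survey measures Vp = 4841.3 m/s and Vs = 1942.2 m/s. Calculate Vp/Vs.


Vp/Vs = 4841.3 / 1942.2
= 2.4927

2.4927


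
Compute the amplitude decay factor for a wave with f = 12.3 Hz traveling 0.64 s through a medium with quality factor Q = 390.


pi*f*t/Q = pi*12.3*0.64/390 = 0.063412
A/A0 = exp(-0.063412) = 0.938557

0.938557


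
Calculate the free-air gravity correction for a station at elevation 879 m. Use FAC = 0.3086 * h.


FAC = 0.3086 * h
= 0.3086 * 879
= 271.2594 mGal

271.2594


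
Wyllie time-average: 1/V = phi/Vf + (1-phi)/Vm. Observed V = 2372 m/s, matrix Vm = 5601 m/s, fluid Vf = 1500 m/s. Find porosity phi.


1/V - 1/Vm = 1/2372 - 1/5601 = 0.00024305
1/Vf - 1/Vm = 1/1500 - 1/5601 = 0.00048813
phi = 0.00024305 / 0.00048813 = 0.4979

0.4979


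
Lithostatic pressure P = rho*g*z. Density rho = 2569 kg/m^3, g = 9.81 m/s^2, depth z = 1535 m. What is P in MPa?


P = rho * g * z / 1e6
= 2569 * 9.81 * 1535 / 1e6
= 38684901.15 / 1e6
= 38.6849 MPa

38.6849


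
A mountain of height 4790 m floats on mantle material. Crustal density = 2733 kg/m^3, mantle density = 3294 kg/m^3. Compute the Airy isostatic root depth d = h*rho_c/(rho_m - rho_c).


rho_m - rho_c = 3294 - 2733 = 561
d = 4790 * 2733 / 561
= 13091070 / 561
= 23335.24 m

23335.24


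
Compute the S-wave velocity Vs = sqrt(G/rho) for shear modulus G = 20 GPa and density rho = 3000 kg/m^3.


Convert G to Pa: G = 20e9 Pa
Compute G/rho = 20e9 / 3000 = 6666666.6667
Vs = sqrt(6666666.6667) = 2581.99 m/s

2581.99


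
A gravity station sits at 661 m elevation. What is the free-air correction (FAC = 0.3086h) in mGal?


FAC = 0.3086 * h
= 0.3086 * 661
= 203.9846 mGal

203.9846


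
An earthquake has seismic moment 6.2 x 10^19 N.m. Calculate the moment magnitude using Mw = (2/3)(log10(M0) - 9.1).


log10(M0) = log10(6.2 x 10^19) = 19.7924
Mw = 2/3 * (19.7924 - 9.1)
= 2/3 * 10.6924
= 7.13

7.13


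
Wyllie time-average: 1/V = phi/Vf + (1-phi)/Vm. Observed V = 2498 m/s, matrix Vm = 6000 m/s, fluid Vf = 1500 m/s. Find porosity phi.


1/V - 1/Vm = 1/2498 - 1/6000 = 0.00023365
1/Vf - 1/Vm = 1/1500 - 1/6000 = 0.0005
phi = 0.00023365 / 0.0005 = 0.4673

0.4673


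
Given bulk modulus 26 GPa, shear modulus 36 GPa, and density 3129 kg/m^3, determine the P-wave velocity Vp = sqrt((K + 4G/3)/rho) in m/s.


First compute the effective modulus:
K + 4G/3 = 26e9 + 4*36e9/3 = 74000000000.0 Pa
Then divide by density:
74000000000.0 / 3129 = 23649728.3477 Pa/(kg/m^3)
Take the square root:
Vp = sqrt(23649728.3477) = 4863.1 m/s

4863.1


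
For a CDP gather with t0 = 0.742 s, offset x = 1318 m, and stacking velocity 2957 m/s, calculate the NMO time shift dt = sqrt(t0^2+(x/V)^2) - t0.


x/Vnmo = 1318/2957 = 0.445722
(x/Vnmo)^2 = 0.198668
t0^2 = 0.550564
sqrt(0.550564 + 0.198668) = 0.865582
dt = 0.865582 - 0.742 = 0.123582

0.123582


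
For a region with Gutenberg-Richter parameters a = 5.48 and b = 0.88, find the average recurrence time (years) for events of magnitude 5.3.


log10(N) = 5.48 - 0.88*5.3 = 0.816
N = 10^0.816 = 6.546362
T = 1/N = 1/6.546362 = 0.1528 years

0.1528


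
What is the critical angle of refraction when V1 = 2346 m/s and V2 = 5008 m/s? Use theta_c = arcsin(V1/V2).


V1/V2 = 2346/5008 = 0.46845
theta_c = arcsin(0.46845) = 27.9338 degrees

27.9338


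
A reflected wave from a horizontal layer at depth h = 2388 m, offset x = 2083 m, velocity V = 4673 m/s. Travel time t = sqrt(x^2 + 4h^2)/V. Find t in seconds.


x^2 + 4h^2 = 2083^2 + 4*2388^2 = 4338889 + 22810176 = 27149065
sqrt(27149065) = 5210.4765
t = 5210.4765 / 4673 = 1.115 s

1.115


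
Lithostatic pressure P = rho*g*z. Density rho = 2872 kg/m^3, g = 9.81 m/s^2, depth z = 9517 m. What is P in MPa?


P = rho * g * z / 1e6
= 2872 * 9.81 * 9517 / 1e6
= 268135003.44 / 1e6
= 268.135 MPa

268.135


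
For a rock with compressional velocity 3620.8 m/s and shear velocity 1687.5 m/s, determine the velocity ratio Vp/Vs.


Vp/Vs = 3620.8 / 1687.5
= 2.1457

2.1457


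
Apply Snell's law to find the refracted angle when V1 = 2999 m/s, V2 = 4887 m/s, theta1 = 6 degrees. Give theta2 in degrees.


sin(theta1) = sin(6 deg) = 0.104528
sin(theta2) = V2/V1 * sin(theta1) = 4887/2999 * 0.104528 = 0.170334
theta2 = arcsin(0.170334) = 9.8072 degrees

9.8072


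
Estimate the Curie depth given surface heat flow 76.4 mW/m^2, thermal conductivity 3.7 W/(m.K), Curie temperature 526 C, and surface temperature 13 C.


T_Curie - T_surf = 526 - 13 = 513 C
Convert q to W/m^2: 76.4 mW/m^2 = 0.0764 W/m^2
d = 513 * 3.7 / 0.0764 = 24844.24 m

24844.24


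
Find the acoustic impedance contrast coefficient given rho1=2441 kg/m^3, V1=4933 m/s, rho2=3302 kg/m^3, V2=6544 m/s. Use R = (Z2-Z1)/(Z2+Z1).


Z1 = 2441 * 4933 = 12041453
Z2 = 3302 * 6544 = 21608288
R = (21608288 - 12041453) / (21608288 + 12041453) = 9566835 / 33649741 = 0.2843

0.2843


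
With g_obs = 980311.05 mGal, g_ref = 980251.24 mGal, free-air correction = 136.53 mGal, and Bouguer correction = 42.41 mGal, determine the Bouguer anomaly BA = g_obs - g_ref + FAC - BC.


BA = g_obs - g_ref + FAC - BC
= 980311.05 - 980251.24 + 136.53 - 42.41
= 153.93 mGal

153.93


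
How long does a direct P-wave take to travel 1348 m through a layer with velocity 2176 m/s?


t = x / V
= 1348 / 2176
= 0.6195 s

0.6195


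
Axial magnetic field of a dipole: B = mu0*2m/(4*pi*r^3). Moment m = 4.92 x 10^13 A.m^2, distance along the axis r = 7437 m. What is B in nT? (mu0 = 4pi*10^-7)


m = 4.92 x 10^13 = 49200000000000 A.m^2
2m = 98400000000000 A.m^2
r^3 = 7437^3 = 411332802453
B = (4pi*10^-7) * 98400000000000 / (4*pi * 411332802453) * 1e9
= 123653086.845294 / 5168960441467.39 * 1e9
= 23922.2351 nT

23922.2351


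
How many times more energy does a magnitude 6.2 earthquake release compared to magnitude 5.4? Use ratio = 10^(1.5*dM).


M2 - M1 = 6.2 - 5.4 = 0.8
1.5 * 0.8 = 1.2
ratio = 10^1.2 = 15.85

15.85


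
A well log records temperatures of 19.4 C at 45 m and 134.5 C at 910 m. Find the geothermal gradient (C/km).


dT = 134.5 - 19.4 = 115.1 C
dz = 910 - 45 = 865 m
gradient = dT/dz * 1000 = 115.1/865 * 1000 = 133.0636 C/km

133.0636


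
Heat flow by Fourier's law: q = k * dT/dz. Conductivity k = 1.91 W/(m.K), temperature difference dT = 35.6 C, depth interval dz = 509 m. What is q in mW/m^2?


q = k * dT / dz * 1000
= 1.91 * 35.6 / 509 * 1000
= 0.133587 * 1000
= 133.5874 mW/m^2

133.5874


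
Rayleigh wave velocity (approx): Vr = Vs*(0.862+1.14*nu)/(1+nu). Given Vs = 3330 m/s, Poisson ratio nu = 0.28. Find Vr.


Numerator factor = 0.862 + 1.14*0.28 = 1.1812
Denominator = 1 + 0.28 = 1.28
Vr = 3330 * 1.1812 / 1.28 = 3072.97 m/s

3072.97


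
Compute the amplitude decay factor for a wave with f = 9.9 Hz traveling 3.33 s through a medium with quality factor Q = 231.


pi*f*t/Q = pi*9.9*3.33/231 = 0.44835
A/A0 = exp(-0.44835) = 0.638681

0.638681


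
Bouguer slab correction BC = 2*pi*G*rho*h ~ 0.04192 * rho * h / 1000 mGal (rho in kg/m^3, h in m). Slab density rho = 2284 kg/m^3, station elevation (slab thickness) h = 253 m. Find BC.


BC = 0.04192 * rho * h / 1000
= 0.04192 * 2284 * 253 / 1000
= 24.2236 mGal

24.2236


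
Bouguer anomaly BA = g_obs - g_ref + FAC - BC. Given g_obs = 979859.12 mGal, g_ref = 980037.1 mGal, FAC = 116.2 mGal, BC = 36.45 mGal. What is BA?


BA = g_obs - g_ref + FAC - BC
= 979859.12 - 980037.1 + 116.2 - 36.45
= -98.23 mGal

-98.23


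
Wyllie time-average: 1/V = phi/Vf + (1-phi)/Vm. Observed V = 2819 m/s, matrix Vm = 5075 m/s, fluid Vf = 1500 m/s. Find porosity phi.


1/V - 1/Vm = 1/2819 - 1/5075 = 0.00015769
1/Vf - 1/Vm = 1/1500 - 1/5075 = 0.00046962
phi = 0.00015769 / 0.00046962 = 0.3358

0.3358


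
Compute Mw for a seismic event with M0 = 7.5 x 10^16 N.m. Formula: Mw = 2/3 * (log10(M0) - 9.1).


log10(M0) = log10(7.5 x 10^16) = 16.8751
Mw = 2/3 * (16.8751 - 9.1)
= 2/3 * 7.7751
= 5.18

5.18


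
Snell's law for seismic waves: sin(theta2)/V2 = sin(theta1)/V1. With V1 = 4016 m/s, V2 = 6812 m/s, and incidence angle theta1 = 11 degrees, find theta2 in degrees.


sin(theta1) = sin(11 deg) = 0.190809
sin(theta2) = V2/V1 * sin(theta1) = 6812/4016 * 0.190809 = 0.323653
theta2 = arcsin(0.323653) = 18.884 degrees

18.884


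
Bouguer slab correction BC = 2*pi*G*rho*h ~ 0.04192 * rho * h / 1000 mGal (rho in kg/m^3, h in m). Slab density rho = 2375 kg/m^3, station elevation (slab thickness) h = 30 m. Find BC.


BC = 0.04192 * rho * h / 1000
= 0.04192 * 2375 * 30 / 1000
= 2.9868 mGal

2.9868


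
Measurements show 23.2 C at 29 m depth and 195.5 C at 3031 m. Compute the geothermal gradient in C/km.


dT = 195.5 - 23.2 = 172.3 C
dz = 3031 - 29 = 3002 m
gradient = dT/dz * 1000 = 172.3/3002 * 1000 = 57.3951 C/km

57.3951


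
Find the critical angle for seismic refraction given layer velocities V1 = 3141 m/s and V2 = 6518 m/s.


V1/V2 = 3141/6518 = 0.481896
theta_c = arcsin(0.481896) = 28.8093 degrees

28.8093


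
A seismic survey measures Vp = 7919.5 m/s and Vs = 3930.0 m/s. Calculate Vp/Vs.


Vp/Vs = 7919.5 / 3930.0
= 2.0151

2.0151


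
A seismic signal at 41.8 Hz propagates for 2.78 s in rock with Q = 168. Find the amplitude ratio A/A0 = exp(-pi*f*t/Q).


pi*f*t/Q = pi*41.8*2.78/168 = 2.17301
A/A0 = exp(-2.17301) = 0.113834

0.113834


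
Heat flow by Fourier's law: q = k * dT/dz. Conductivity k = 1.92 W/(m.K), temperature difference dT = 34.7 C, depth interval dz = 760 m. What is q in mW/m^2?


q = k * dT / dz * 1000
= 1.92 * 34.7 / 760 * 1000
= 0.087663 * 1000
= 87.6632 mW/m^2

87.6632


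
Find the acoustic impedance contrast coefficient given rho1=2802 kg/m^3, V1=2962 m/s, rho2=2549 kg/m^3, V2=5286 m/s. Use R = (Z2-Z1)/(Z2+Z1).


Z1 = 2802 * 2962 = 8299524
Z2 = 2549 * 5286 = 13474014
R = (13474014 - 8299524) / (13474014 + 8299524) = 5174490 / 21773538 = 0.2377

0.2377


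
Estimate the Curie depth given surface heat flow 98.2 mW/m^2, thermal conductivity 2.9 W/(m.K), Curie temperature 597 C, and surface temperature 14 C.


T_Curie - T_surf = 597 - 14 = 583 C
Convert q to W/m^2: 98.2 mW/m^2 = 0.0982 W/m^2
d = 583 * 2.9 / 0.0982 = 17216.9 m

17216.9


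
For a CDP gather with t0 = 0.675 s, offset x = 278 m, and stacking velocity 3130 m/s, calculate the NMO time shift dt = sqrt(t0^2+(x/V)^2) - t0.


x/Vnmo = 278/3130 = 0.088818
(x/Vnmo)^2 = 0.007889
t0^2 = 0.455625
sqrt(0.455625 + 0.007889) = 0.680818
dt = 0.680818 - 0.675 = 0.005818

0.005818


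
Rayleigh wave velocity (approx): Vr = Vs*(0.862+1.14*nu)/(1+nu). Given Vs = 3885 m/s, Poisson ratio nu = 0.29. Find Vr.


Numerator factor = 0.862 + 1.14*0.29 = 1.1926
Denominator = 1 + 0.29 = 1.29
Vr = 3885 * 1.1926 / 1.29 = 3591.67 m/s

3591.67


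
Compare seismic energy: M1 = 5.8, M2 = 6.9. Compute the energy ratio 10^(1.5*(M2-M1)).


M2 - M1 = 6.9 - 5.8 = 1.1
1.5 * 1.1 = 1.65
ratio = 10^1.65 = 44.67

44.67


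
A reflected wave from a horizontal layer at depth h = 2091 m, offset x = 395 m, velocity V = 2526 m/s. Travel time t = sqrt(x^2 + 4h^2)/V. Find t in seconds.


x^2 + 4h^2 = 395^2 + 4*2091^2 = 156025 + 17489124 = 17645149
sqrt(17645149) = 4200.6129
t = 4200.6129 / 2526 = 1.663 s

1.663


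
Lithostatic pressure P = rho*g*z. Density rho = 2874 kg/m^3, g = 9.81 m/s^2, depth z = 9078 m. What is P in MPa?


P = rho * g * z / 1e6
= 2874 * 9.81 * 9078 / 1e6
= 255944587.32 / 1e6
= 255.9446 MPa

255.9446


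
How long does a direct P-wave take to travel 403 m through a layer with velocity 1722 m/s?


t = x / V
= 403 / 1722
= 0.234 s

0.234


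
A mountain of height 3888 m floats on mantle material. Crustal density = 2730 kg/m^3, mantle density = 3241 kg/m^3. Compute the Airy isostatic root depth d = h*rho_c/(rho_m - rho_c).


rho_m - rho_c = 3241 - 2730 = 511
d = 3888 * 2730 / 511
= 10614240 / 511
= 20771.51 m

20771.51


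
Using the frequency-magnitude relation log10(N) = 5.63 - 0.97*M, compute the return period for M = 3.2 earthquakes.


log10(N) = 5.63 - 0.97*3.2 = 2.526
N = 10^2.526 = 335.737614
T = 1/N = 1/335.737614 = 0.003 years

0.003


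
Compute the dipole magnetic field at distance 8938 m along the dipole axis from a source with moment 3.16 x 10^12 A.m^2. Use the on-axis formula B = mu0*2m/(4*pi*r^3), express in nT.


m = 3.16 x 10^12 = 3160000000000 A.m^2
2m = 6320000000000 A.m^2
r^3 = 8938^3 = 714037549672
B = (4pi*10^-7) * 6320000000000 / (4*pi * 714037549672) * 1e9
= 7941946.228275 / 8972860481747.25 * 1e9
= 885.1075 nT

885.1075


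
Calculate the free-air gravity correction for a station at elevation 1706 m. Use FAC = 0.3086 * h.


FAC = 0.3086 * h
= 0.3086 * 1706
= 526.4716 mGal

526.4716


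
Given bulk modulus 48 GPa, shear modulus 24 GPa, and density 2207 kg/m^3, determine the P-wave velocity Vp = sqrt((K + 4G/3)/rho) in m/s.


First compute the effective modulus:
K + 4G/3 = 48e9 + 4*24e9/3 = 80000000000.0 Pa
Then divide by density:
80000000000.0 / 2207 = 36248300.8609 Pa/(kg/m^3)
Take the square root:
Vp = sqrt(36248300.8609) = 6020.66 m/s

6020.66


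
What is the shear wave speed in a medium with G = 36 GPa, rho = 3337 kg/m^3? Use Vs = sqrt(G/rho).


Convert G to Pa: G = 36e9 Pa
Compute G/rho = 36e9 / 3337 = 10788133.0536
Vs = sqrt(10788133.0536) = 3284.53 m/s

3284.53


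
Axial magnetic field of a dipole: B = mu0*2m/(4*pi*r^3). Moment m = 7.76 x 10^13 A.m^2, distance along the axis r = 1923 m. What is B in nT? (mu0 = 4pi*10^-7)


m = 7.76 x 10^13 = 77600000000000 A.m^2
2m = 155200000000000 A.m^2
r^3 = 1923^3 = 7111117467
B = (4pi*10^-7) * 155200000000000 / (4*pi * 7111117467) * 1e9
= 195030071.934854 / 89360937572.57 * 1e9
= 2182498.0493 nT

2182498.0493


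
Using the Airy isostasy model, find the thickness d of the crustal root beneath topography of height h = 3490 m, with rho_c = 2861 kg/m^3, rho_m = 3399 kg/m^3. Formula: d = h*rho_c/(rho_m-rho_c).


rho_m - rho_c = 3399 - 2861 = 538
d = 3490 * 2861 / 538
= 9984890 / 538
= 18559.28 m

18559.28


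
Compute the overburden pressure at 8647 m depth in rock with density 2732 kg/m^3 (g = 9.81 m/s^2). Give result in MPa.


P = rho * g * z / 1e6
= 2732 * 9.81 * 8647 / 1e6
= 231747555.24 / 1e6
= 231.7476 MPa

231.7476


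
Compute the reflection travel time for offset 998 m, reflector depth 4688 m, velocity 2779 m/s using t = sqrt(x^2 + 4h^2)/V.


x^2 + 4h^2 = 998^2 + 4*4688^2 = 996004 + 87909376 = 88905380
sqrt(88905380) = 9428.9649
t = 9428.9649 / 2779 = 3.3929 s

3.3929


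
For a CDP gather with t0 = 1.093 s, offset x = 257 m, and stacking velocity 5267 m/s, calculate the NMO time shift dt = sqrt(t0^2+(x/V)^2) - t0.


x/Vnmo = 257/5267 = 0.048794
(x/Vnmo)^2 = 0.002381
t0^2 = 1.194649
sqrt(1.194649 + 0.002381) = 1.094089
dt = 1.094089 - 1.093 = 0.001089

0.001089


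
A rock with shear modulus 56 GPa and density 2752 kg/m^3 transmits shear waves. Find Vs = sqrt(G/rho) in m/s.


Convert G to Pa: G = 56e9 Pa
Compute G/rho = 56e9 / 2752 = 20348837.2093
Vs = sqrt(20348837.2093) = 4510.97 m/s

4510.97


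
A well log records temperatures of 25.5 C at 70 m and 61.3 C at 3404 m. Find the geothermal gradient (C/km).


dT = 61.3 - 25.5 = 35.8 C
dz = 3404 - 70 = 3334 m
gradient = dT/dz * 1000 = 35.8/3334 * 1000 = 10.7379 C/km

10.7379


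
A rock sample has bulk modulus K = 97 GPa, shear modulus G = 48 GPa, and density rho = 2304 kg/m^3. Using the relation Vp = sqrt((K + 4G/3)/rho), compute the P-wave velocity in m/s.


First compute the effective modulus:
K + 4G/3 = 97e9 + 4*48e9/3 = 161000000000.0 Pa
Then divide by density:
161000000000.0 / 2304 = 69878472.2222 Pa/(kg/m^3)
Take the square root:
Vp = sqrt(69878472.2222) = 8359.33 m/s

8359.33


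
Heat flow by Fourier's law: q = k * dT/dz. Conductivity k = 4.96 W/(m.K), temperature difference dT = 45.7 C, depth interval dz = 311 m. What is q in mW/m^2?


q = k * dT / dz * 1000
= 4.96 * 45.7 / 311 * 1000
= 0.728849 * 1000
= 728.8489 mW/m^2

728.8489


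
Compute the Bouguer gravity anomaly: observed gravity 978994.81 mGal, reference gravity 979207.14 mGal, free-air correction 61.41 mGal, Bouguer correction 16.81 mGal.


BA = g_obs - g_ref + FAC - BC
= 978994.81 - 979207.14 + 61.41 - 16.81
= -167.73 mGal

-167.73


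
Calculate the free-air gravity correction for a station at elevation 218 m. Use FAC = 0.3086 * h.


FAC = 0.3086 * h
= 0.3086 * 218
= 67.2748 mGal

67.2748


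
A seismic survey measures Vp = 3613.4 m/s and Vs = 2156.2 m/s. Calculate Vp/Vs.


Vp/Vs = 3613.4 / 2156.2
= 1.6758

1.6758


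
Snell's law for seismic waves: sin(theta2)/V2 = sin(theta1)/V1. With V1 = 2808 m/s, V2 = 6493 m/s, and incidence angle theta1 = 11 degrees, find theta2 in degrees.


sin(theta1) = sin(11 deg) = 0.190809
sin(theta2) = V2/V1 * sin(theta1) = 6493/2808 * 0.190809 = 0.441212
theta2 = arcsin(0.441212) = 26.1812 degrees

26.1812


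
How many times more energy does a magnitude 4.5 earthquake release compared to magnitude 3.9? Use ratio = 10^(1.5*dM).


M2 - M1 = 4.5 - 3.9 = 0.6
1.5 * 0.6 = 0.9
ratio = 10^0.9 = 7.94

7.94


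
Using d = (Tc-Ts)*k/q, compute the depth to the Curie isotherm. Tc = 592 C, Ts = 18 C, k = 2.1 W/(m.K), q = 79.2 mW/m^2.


T_Curie - T_surf = 592 - 18 = 574 C
Convert q to W/m^2: 79.2 mW/m^2 = 0.0792 W/m^2
d = 574 * 2.1 / 0.0792 = 15219.7 m

15219.7


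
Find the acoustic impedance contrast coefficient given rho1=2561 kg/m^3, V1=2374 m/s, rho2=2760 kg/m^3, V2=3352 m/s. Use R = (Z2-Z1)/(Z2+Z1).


Z1 = 2561 * 2374 = 6079814
Z2 = 2760 * 3352 = 9251520
R = (9251520 - 6079814) / (9251520 + 6079814) = 3171706 / 15331334 = 0.2069

0.2069


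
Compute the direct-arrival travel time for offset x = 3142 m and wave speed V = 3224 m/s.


t = x / V
= 3142 / 3224
= 0.9746 s

0.9746


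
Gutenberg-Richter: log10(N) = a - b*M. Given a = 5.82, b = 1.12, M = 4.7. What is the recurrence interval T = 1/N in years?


log10(N) = 5.82 - 1.12*4.7 = 0.556
N = 10^0.556 = 3.597493
T = 1/N = 1/3.597493 = 0.278 years

0.278


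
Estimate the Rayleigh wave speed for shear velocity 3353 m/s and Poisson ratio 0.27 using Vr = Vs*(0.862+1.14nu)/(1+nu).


Numerator factor = 0.862 + 1.14*0.27 = 1.1698
Denominator = 1 + 0.27 = 1.27
Vr = 3353 * 1.1698 / 1.27 = 3088.46 m/s

3088.46


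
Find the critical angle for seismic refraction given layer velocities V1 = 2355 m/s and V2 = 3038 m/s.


V1/V2 = 2355/3038 = 0.775181
theta_c = arcsin(0.775181) = 50.8214 degrees

50.8214


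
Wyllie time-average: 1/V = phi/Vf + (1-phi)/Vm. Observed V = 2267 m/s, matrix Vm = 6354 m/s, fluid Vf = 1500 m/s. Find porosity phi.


1/V - 1/Vm = 1/2267 - 1/6354 = 0.00028373
1/Vf - 1/Vm = 1/1500 - 1/6354 = 0.00050929
phi = 0.00028373 / 0.00050929 = 0.5571

0.5571


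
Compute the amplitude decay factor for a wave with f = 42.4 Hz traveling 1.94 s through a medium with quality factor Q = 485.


pi*f*t/Q = pi*42.4*1.94/485 = 0.532814
A/A0 = exp(-0.532814) = 0.586951

0.586951


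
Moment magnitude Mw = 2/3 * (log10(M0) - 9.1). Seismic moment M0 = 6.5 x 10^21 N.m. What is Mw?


log10(M0) = log10(6.5 x 10^21) = 21.8129
Mw = 2/3 * (21.8129 - 9.1)
= 2/3 * 12.7129
= 8.48

8.48


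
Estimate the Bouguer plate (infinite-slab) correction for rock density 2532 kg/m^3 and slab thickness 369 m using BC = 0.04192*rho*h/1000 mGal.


BC = 0.04192 * rho * h / 1000
= 0.04192 * 2532 * 369 / 1000
= 39.1662 mGal

39.1662


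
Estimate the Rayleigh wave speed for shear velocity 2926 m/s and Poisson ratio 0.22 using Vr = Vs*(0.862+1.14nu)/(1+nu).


Numerator factor = 0.862 + 1.14*0.22 = 1.1128
Denominator = 1 + 0.22 = 1.22
Vr = 2926 * 1.1128 / 1.22 = 2668.9 m/s

2668.9


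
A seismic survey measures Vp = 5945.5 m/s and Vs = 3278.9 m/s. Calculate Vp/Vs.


Vp/Vs = 5945.5 / 3278.9
= 1.8133

1.8133


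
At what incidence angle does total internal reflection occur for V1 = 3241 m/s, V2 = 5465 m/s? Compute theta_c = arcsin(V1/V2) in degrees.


V1/V2 = 3241/5465 = 0.593047
theta_c = arcsin(0.593047) = 36.3735 degrees

36.3735


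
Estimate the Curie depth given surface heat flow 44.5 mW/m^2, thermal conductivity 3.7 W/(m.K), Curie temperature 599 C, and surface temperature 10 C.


T_Curie - T_surf = 599 - 10 = 589 C
Convert q to W/m^2: 44.5 mW/m^2 = 0.0445 W/m^2
d = 589 * 3.7 / 0.0445 = 48973.03 m

48973.03


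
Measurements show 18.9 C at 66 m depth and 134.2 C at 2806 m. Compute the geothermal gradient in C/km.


dT = 134.2 - 18.9 = 115.3 C
dz = 2806 - 66 = 2740 m
gradient = dT/dz * 1000 = 115.3/2740 * 1000 = 42.0803 C/km

42.0803


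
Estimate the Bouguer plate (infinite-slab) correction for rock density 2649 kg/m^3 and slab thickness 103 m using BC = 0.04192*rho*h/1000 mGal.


BC = 0.04192 * rho * h / 1000
= 0.04192 * 2649 * 103 / 1000
= 11.4377 mGal

11.4377


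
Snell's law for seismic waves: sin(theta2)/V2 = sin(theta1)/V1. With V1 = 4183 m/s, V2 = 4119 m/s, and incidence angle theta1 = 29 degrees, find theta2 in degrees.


sin(theta1) = sin(29 deg) = 0.48481
sin(theta2) = V2/V1 * sin(theta1) = 4119/4183 * 0.48481 = 0.477392
theta2 = arcsin(0.477392) = 28.5152 degrees

28.5152


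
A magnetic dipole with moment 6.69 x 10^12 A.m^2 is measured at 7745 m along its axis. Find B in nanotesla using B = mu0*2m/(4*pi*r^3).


m = 6.69 x 10^12 = 6690000000000 A.m^2
2m = 13380000000000 A.m^2
r^3 = 7745^3 = 464584018625
B = (4pi*10^-7) * 13380000000000 / (4*pi * 464584018625) * 1e9
= 16813803.882013 / 5838134959550.09 * 1e9
= 2879.9958 nT

2879.9958


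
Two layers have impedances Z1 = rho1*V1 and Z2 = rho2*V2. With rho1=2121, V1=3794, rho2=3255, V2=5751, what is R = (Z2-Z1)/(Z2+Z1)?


Z1 = 2121 * 3794 = 8047074
Z2 = 3255 * 5751 = 18719505
R = (18719505 - 8047074) / (18719505 + 8047074) = 10672431 / 26766579 = 0.3987

0.3987


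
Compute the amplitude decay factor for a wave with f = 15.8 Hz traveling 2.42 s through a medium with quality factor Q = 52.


pi*f*t/Q = pi*15.8*2.42/52 = 2.310037
A/A0 = exp(-2.310037) = 0.099258

0.099258


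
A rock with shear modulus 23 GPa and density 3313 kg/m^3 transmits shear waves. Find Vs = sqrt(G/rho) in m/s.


Convert G to Pa: G = 23e9 Pa
Compute G/rho = 23e9 / 3313 = 6942348.3248
Vs = sqrt(6942348.3248) = 2634.83 m/s

2634.83


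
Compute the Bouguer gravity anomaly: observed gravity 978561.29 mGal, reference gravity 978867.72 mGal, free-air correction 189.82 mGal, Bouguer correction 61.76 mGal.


BA = g_obs - g_ref + FAC - BC
= 978561.29 - 978867.72 + 189.82 - 61.76
= -178.37 mGal

-178.37


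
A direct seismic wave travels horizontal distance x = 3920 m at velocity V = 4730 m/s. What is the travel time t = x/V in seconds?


t = x / V
= 3920 / 4730
= 0.8288 s

0.8288


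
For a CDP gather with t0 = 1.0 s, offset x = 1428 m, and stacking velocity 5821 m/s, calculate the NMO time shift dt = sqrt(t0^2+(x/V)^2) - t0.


x/Vnmo = 1428/5821 = 0.245319
(x/Vnmo)^2 = 0.060181
t0^2 = 1.0
sqrt(1.0 + 0.060181) = 1.029651
dt = 1.029651 - 1.0 = 0.029651

0.029651


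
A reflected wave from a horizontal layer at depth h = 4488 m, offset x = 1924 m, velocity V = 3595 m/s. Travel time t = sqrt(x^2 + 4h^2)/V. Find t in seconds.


x^2 + 4h^2 = 1924^2 + 4*4488^2 = 3701776 + 80568576 = 84270352
sqrt(84270352) = 9179.8885
t = 9179.8885 / 3595 = 2.5535 s

2.5535


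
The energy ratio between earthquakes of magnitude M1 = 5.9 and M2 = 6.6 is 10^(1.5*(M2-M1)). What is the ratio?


M2 - M1 = 6.6 - 5.9 = 0.7
1.5 * 0.7 = 1.05
ratio = 10^1.05 = 11.22

11.22


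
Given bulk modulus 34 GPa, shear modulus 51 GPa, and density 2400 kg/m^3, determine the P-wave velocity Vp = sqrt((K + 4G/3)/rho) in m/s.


First compute the effective modulus:
K + 4G/3 = 34e9 + 4*51e9/3 = 102000000000.0 Pa
Then divide by density:
102000000000.0 / 2400 = 42500000.0 Pa/(kg/m^3)
Take the square root:
Vp = sqrt(42500000.0) = 6519.2 m/s

6519.2


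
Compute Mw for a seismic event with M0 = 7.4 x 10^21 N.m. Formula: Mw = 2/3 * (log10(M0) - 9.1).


log10(M0) = log10(7.4 x 10^21) = 21.8692
Mw = 2/3 * (21.8692 - 9.1)
= 2/3 * 12.7692
= 8.51

8.51


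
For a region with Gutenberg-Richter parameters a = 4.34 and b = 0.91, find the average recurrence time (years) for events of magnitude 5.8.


log10(N) = 4.34 - 0.91*5.8 = -0.938
N = 10^-0.938 = 0.115345
T = 1/N = 1/0.115345 = 8.6696 years

8.6696


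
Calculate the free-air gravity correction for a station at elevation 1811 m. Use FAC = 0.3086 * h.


FAC = 0.3086 * h
= 0.3086 * 1811
= 558.8746 mGal

558.8746


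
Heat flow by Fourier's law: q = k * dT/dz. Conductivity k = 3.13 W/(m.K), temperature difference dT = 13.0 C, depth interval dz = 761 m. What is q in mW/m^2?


q = k * dT / dz * 1000
= 3.13 * 13.0 / 761 * 1000
= 0.053469 * 1000
= 53.4691 mW/m^2

53.4691


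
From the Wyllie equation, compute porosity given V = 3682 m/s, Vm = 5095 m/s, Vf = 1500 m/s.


1/V - 1/Vm = 1/3682 - 1/5095 = 7.532e-05
1/Vf - 1/Vm = 1/1500 - 1/5095 = 0.0004704
phi = 7.532e-05 / 0.0004704 = 0.1601

0.1601


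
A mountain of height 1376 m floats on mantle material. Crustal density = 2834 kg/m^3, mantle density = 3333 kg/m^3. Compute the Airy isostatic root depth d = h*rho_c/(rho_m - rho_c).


rho_m - rho_c = 3333 - 2834 = 499
d = 1376 * 2834 / 499
= 3899584 / 499
= 7814.8 m

7814.8


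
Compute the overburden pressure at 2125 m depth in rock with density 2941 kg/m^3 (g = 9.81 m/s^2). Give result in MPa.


P = rho * g * z / 1e6
= 2941 * 9.81 * 2125 / 1e6
= 61308821.25 / 1e6
= 61.3088 MPa

61.3088


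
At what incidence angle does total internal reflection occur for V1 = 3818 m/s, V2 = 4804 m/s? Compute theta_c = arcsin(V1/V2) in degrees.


V1/V2 = 3818/4804 = 0.794754
theta_c = arcsin(0.794754) = 52.6321 degrees

52.6321


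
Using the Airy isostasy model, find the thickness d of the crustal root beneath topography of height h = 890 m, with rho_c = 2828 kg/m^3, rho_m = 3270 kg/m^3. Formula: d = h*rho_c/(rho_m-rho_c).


rho_m - rho_c = 3270 - 2828 = 442
d = 890 * 2828 / 442
= 2516920 / 442
= 5694.39 m

5694.39


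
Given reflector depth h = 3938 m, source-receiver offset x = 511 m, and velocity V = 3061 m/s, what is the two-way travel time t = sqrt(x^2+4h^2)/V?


x^2 + 4h^2 = 511^2 + 4*3938^2 = 261121 + 62031376 = 62292497
sqrt(62292497) = 7892.5596
t = 7892.5596 / 3061 = 2.5784 s

2.5784


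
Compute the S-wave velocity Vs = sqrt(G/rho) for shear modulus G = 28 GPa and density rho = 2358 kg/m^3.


Convert G to Pa: G = 28e9 Pa
Compute G/rho = 28e9 / 2358 = 11874469.8897
Vs = sqrt(11874469.8897) = 3445.94 m/s

3445.94


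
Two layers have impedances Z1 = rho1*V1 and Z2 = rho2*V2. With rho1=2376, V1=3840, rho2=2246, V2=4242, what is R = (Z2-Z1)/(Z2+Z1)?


Z1 = 2376 * 3840 = 9123840
Z2 = 2246 * 4242 = 9527532
R = (9527532 - 9123840) / (9527532 + 9123840) = 403692 / 18651372 = 0.0216

0.0216


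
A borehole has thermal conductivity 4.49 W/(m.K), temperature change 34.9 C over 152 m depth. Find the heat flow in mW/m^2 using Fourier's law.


q = k * dT / dz * 1000
= 4.49 * 34.9 / 152 * 1000
= 1.030928 * 1000
= 1030.9276 mW/m^2

1030.9276


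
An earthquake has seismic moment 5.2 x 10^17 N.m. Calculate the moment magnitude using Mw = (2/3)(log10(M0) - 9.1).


log10(M0) = log10(5.2 x 10^17) = 17.716
Mw = 2/3 * (17.716 - 9.1)
= 2/3 * 8.616
= 5.74

5.74


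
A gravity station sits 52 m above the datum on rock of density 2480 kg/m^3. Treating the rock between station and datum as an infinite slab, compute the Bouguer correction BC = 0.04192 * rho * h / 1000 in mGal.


BC = 0.04192 * rho * h / 1000
= 0.04192 * 2480 * 52 / 1000
= 5.406 mGal

5.406


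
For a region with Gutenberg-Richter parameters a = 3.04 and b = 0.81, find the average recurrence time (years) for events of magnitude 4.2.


log10(N) = 3.04 - 0.81*4.2 = -0.362
N = 10^-0.362 = 0.43451
T = 1/N = 1/0.43451 = 2.3014 years

2.3014


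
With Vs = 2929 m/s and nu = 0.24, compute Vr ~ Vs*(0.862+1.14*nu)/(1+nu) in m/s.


Numerator factor = 0.862 + 1.14*0.24 = 1.1356
Denominator = 1 + 0.24 = 1.24
Vr = 2929 * 1.1356 / 1.24 = 2682.4 m/s

2682.4


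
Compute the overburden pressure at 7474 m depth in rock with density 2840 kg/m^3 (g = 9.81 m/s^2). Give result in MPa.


P = rho * g * z / 1e6
= 2840 * 9.81 * 7474 / 1e6
= 208228629.6 / 1e6
= 208.2286 MPa

208.2286


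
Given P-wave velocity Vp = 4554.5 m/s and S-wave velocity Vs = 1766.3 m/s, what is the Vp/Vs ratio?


Vp/Vs = 4554.5 / 1766.3
= 2.5786

2.5786


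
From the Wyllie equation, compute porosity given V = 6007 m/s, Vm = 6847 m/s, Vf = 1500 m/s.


1/V - 1/Vm = 1/6007 - 1/6847 = 2.042e-05
1/Vf - 1/Vm = 1/1500 - 1/6847 = 0.00052062
phi = 2.042e-05 / 0.00052062 = 0.0392

0.0392


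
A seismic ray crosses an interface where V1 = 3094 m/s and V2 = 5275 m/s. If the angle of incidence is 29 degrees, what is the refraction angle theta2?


sin(theta1) = sin(29 deg) = 0.48481
sin(theta2) = V2/V1 * sin(theta1) = 5275/3094 * 0.48481 = 0.826558
theta2 = arcsin(0.826558) = 55.7468 degrees

55.7468


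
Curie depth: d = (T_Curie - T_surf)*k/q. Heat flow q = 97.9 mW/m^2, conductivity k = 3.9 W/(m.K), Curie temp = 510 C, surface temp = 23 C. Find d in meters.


T_Curie - T_surf = 510 - 23 = 487 C
Convert q to W/m^2: 97.9 mW/m^2 = 0.0979 W/m^2
d = 487 * 3.9 / 0.0979 = 19400.41 m

19400.41


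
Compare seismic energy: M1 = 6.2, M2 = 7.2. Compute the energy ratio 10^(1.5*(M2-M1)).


M2 - M1 = 7.2 - 6.2 = 1.0
1.5 * 1.0 = 1.5
ratio = 10^1.5 = 31.62

31.62


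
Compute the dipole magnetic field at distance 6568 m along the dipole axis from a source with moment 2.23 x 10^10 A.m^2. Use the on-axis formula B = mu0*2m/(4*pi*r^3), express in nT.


m = 2.23 x 10^10 = 22300000000 A.m^2
2m = 44600000000 A.m^2
r^3 = 6568^3 = 283334482432
B = (4pi*10^-7) * 44600000000 / (4*pi * 283334482432) * 1e9
= 56046.01294 / 3560486114068.15 * 1e9
= 15.7411 nT

15.7411


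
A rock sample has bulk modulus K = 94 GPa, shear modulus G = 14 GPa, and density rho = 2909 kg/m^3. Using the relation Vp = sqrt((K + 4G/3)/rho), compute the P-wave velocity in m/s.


First compute the effective modulus:
K + 4G/3 = 94e9 + 4*14e9/3 = 112666666666.67 Pa
Then divide by density:
112666666666.67 / 2909 = 38730376.9909 Pa/(kg/m^3)
Take the square root:
Vp = sqrt(38730376.9909) = 6223.37 m/s

6223.37


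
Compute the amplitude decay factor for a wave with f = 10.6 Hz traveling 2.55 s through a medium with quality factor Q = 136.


pi*f*t/Q = pi*10.6*2.55/136 = 0.624392
A/A0 = exp(-0.624392) = 0.535587

0.535587


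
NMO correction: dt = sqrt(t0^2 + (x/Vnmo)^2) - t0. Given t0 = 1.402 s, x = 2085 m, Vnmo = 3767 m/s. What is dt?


x/Vnmo = 2085/3767 = 0.553491
(x/Vnmo)^2 = 0.306352
t0^2 = 1.965604
sqrt(1.965604 + 0.306352) = 1.507301
dt = 1.507301 - 1.402 = 0.105301

0.105301


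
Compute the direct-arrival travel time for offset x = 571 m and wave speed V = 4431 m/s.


t = x / V
= 571 / 4431
= 0.1289 s

0.1289


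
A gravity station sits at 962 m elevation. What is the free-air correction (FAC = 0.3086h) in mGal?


FAC = 0.3086 * h
= 0.3086 * 962
= 296.8732 mGal

296.8732


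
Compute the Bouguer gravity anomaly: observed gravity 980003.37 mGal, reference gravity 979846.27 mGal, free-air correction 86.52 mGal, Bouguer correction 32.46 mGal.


BA = g_obs - g_ref + FAC - BC
= 980003.37 - 979846.27 + 86.52 - 32.46
= 211.16 mGal

211.16


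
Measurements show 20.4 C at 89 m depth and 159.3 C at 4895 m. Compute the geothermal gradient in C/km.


dT = 159.3 - 20.4 = 138.9 C
dz = 4895 - 89 = 4806 m
gradient = dT/dz * 1000 = 138.9/4806 * 1000 = 28.9014 C/km

28.9014


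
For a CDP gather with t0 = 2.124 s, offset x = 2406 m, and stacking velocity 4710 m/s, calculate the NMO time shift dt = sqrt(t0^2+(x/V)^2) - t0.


x/Vnmo = 2406/4710 = 0.510828
(x/Vnmo)^2 = 0.260945
t0^2 = 4.511376
sqrt(4.511376 + 0.260945) = 2.184564
dt = 2.184564 - 2.124 = 0.060564

0.060564


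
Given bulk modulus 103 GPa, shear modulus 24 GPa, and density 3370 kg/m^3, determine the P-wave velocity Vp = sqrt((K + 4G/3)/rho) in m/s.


First compute the effective modulus:
K + 4G/3 = 103e9 + 4*24e9/3 = 135000000000.0 Pa
Then divide by density:
135000000000.0 / 3370 = 40059347.181 Pa/(kg/m^3)
Take the square root:
Vp = sqrt(40059347.181) = 6329.25 m/s

6329.25
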